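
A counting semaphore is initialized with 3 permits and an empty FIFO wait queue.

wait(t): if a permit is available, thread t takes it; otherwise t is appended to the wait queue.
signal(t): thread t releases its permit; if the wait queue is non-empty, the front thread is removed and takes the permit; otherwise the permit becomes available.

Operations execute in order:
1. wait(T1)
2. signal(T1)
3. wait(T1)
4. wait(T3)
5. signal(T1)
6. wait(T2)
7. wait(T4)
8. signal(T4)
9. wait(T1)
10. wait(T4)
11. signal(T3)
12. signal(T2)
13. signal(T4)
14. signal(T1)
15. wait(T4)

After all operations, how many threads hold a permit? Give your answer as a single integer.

Step 1: wait(T1) -> count=2 queue=[] holders={T1}
Step 2: signal(T1) -> count=3 queue=[] holders={none}
Step 3: wait(T1) -> count=2 queue=[] holders={T1}
Step 4: wait(T3) -> count=1 queue=[] holders={T1,T3}
Step 5: signal(T1) -> count=2 queue=[] holders={T3}
Step 6: wait(T2) -> count=1 queue=[] holders={T2,T3}
Step 7: wait(T4) -> count=0 queue=[] holders={T2,T3,T4}
Step 8: signal(T4) -> count=1 queue=[] holders={T2,T3}
Step 9: wait(T1) -> count=0 queue=[] holders={T1,T2,T3}
Step 10: wait(T4) -> count=0 queue=[T4] holders={T1,T2,T3}
Step 11: signal(T3) -> count=0 queue=[] holders={T1,T2,T4}
Step 12: signal(T2) -> count=1 queue=[] holders={T1,T4}
Step 13: signal(T4) -> count=2 queue=[] holders={T1}
Step 14: signal(T1) -> count=3 queue=[] holders={none}
Step 15: wait(T4) -> count=2 queue=[] holders={T4}
Final holders: {T4} -> 1 thread(s)

Answer: 1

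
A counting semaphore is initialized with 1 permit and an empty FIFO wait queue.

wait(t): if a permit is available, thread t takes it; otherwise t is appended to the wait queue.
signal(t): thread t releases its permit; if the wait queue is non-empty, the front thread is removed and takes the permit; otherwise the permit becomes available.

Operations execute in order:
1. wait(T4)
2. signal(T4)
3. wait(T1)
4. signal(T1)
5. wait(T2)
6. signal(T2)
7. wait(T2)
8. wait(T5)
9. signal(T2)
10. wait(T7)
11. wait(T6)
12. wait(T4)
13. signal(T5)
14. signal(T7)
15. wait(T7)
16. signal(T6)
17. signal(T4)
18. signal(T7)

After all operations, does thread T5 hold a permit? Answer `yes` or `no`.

Step 1: wait(T4) -> count=0 queue=[] holders={T4}
Step 2: signal(T4) -> count=1 queue=[] holders={none}
Step 3: wait(T1) -> count=0 queue=[] holders={T1}
Step 4: signal(T1) -> count=1 queue=[] holders={none}
Step 5: wait(T2) -> count=0 queue=[] holders={T2}
Step 6: signal(T2) -> count=1 queue=[] holders={none}
Step 7: wait(T2) -> count=0 queue=[] holders={T2}
Step 8: wait(T5) -> count=0 queue=[T5] holders={T2}
Step 9: signal(T2) -> count=0 queue=[] holders={T5}
Step 10: wait(T7) -> count=0 queue=[T7] holders={T5}
Step 11: wait(T6) -> count=0 queue=[T7,T6] holders={T5}
Step 12: wait(T4) -> count=0 queue=[T7,T6,T4] holders={T5}
Step 13: signal(T5) -> count=0 queue=[T6,T4] holders={T7}
Step 14: signal(T7) -> count=0 queue=[T4] holders={T6}
Step 15: wait(T7) -> count=0 queue=[T4,T7] holders={T6}
Step 16: signal(T6) -> count=0 queue=[T7] holders={T4}
Step 17: signal(T4) -> count=0 queue=[] holders={T7}
Step 18: signal(T7) -> count=1 queue=[] holders={none}
Final holders: {none} -> T5 not in holders

Answer: no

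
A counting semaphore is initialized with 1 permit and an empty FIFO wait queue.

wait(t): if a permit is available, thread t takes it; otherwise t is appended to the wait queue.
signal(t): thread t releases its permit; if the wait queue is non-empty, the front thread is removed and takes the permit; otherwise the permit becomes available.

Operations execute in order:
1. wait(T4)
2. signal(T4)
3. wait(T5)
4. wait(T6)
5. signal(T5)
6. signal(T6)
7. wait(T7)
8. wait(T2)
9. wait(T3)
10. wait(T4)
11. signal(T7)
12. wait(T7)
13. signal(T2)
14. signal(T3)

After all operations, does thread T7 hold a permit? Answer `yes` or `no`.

Answer: no

Derivation:
Step 1: wait(T4) -> count=0 queue=[] holders={T4}
Step 2: signal(T4) -> count=1 queue=[] holders={none}
Step 3: wait(T5) -> count=0 queue=[] holders={T5}
Step 4: wait(T6) -> count=0 queue=[T6] holders={T5}
Step 5: signal(T5) -> count=0 queue=[] holders={T6}
Step 6: signal(T6) -> count=1 queue=[] holders={none}
Step 7: wait(T7) -> count=0 queue=[] holders={T7}
Step 8: wait(T2) -> count=0 queue=[T2] holders={T7}
Step 9: wait(T3) -> count=0 queue=[T2,T3] holders={T7}
Step 10: wait(T4) -> count=0 queue=[T2,T3,T4] holders={T7}
Step 11: signal(T7) -> count=0 queue=[T3,T4] holders={T2}
Step 12: wait(T7) -> count=0 queue=[T3,T4,T7] holders={T2}
Step 13: signal(T2) -> count=0 queue=[T4,T7] holders={T3}
Step 14: signal(T3) -> count=0 queue=[T7] holders={T4}
Final holders: {T4} -> T7 not in holders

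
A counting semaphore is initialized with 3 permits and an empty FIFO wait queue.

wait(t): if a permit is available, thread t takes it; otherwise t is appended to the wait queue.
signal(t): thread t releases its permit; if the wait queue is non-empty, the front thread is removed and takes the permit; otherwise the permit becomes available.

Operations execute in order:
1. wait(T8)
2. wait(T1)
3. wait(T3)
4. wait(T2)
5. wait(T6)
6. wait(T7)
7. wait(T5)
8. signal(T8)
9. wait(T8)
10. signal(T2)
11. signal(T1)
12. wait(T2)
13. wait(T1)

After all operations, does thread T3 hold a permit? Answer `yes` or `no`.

Answer: yes

Derivation:
Step 1: wait(T8) -> count=2 queue=[] holders={T8}
Step 2: wait(T1) -> count=1 queue=[] holders={T1,T8}
Step 3: wait(T3) -> count=0 queue=[] holders={T1,T3,T8}
Step 4: wait(T2) -> count=0 queue=[T2] holders={T1,T3,T8}
Step 5: wait(T6) -> count=0 queue=[T2,T6] holders={T1,T3,T8}
Step 6: wait(T7) -> count=0 queue=[T2,T6,T7] holders={T1,T3,T8}
Step 7: wait(T5) -> count=0 queue=[T2,T6,T7,T5] holders={T1,T3,T8}
Step 8: signal(T8) -> count=0 queue=[T6,T7,T5] holders={T1,T2,T3}
Step 9: wait(T8) -> count=0 queue=[T6,T7,T5,T8] holders={T1,T2,T3}
Step 10: signal(T2) -> count=0 queue=[T7,T5,T8] holders={T1,T3,T6}
Step 11: signal(T1) -> count=0 queue=[T5,T8] holders={T3,T6,T7}
Step 12: wait(T2) -> count=0 queue=[T5,T8,T2] holders={T3,T6,T7}
Step 13: wait(T1) -> count=0 queue=[T5,T8,T2,T1] holders={T3,T6,T7}
Final holders: {T3,T6,T7} -> T3 in holders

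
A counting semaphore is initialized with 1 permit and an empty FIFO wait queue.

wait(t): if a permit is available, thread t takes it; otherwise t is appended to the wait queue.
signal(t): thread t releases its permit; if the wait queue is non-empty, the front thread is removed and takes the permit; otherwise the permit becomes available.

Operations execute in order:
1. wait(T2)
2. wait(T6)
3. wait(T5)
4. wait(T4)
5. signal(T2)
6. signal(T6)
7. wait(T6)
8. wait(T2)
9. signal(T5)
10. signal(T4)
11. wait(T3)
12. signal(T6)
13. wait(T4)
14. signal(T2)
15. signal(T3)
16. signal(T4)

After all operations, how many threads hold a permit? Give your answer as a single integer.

Step 1: wait(T2) -> count=0 queue=[] holders={T2}
Step 2: wait(T6) -> count=0 queue=[T6] holders={T2}
Step 3: wait(T5) -> count=0 queue=[T6,T5] holders={T2}
Step 4: wait(T4) -> count=0 queue=[T6,T5,T4] holders={T2}
Step 5: signal(T2) -> count=0 queue=[T5,T4] holders={T6}
Step 6: signal(T6) -> count=0 queue=[T4] holders={T5}
Step 7: wait(T6) -> count=0 queue=[T4,T6] holders={T5}
Step 8: wait(T2) -> count=0 queue=[T4,T6,T2] holders={T5}
Step 9: signal(T5) -> count=0 queue=[T6,T2] holders={T4}
Step 10: signal(T4) -> count=0 queue=[T2] holders={T6}
Step 11: wait(T3) -> count=0 queue=[T2,T3] holders={T6}
Step 12: signal(T6) -> count=0 queue=[T3] holders={T2}
Step 13: wait(T4) -> count=0 queue=[T3,T4] holders={T2}
Step 14: signal(T2) -> count=0 queue=[T4] holders={T3}
Step 15: signal(T3) -> count=0 queue=[] holders={T4}
Step 16: signal(T4) -> count=1 queue=[] holders={none}
Final holders: {none} -> 0 thread(s)

Answer: 0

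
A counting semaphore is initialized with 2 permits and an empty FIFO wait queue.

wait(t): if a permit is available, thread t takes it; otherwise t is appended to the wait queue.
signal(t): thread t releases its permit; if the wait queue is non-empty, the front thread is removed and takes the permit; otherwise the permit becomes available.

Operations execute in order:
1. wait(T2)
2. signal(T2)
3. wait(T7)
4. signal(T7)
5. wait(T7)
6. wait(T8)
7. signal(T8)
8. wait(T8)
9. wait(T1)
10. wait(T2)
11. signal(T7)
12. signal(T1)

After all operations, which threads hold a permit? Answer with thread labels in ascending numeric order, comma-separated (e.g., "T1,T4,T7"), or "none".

Step 1: wait(T2) -> count=1 queue=[] holders={T2}
Step 2: signal(T2) -> count=2 queue=[] holders={none}
Step 3: wait(T7) -> count=1 queue=[] holders={T7}
Step 4: signal(T7) -> count=2 queue=[] holders={none}
Step 5: wait(T7) -> count=1 queue=[] holders={T7}
Step 6: wait(T8) -> count=0 queue=[] holders={T7,T8}
Step 7: signal(T8) -> count=1 queue=[] holders={T7}
Step 8: wait(T8) -> count=0 queue=[] holders={T7,T8}
Step 9: wait(T1) -> count=0 queue=[T1] holders={T7,T8}
Step 10: wait(T2) -> count=0 queue=[T1,T2] holders={T7,T8}
Step 11: signal(T7) -> count=0 queue=[T2] holders={T1,T8}
Step 12: signal(T1) -> count=0 queue=[] holders={T2,T8}
Final holders: T2,T8

Answer: T2,T8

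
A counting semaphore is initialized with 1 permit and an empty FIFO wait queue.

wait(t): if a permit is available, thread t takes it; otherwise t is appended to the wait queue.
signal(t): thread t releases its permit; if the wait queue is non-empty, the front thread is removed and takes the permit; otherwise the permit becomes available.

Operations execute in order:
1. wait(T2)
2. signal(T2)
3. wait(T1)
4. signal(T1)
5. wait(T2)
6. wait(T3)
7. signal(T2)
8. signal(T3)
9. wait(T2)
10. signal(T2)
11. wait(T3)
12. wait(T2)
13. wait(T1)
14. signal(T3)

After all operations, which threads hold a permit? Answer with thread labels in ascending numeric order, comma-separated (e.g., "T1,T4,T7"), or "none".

Answer: T2

Derivation:
Step 1: wait(T2) -> count=0 queue=[] holders={T2}
Step 2: signal(T2) -> count=1 queue=[] holders={none}
Step 3: wait(T1) -> count=0 queue=[] holders={T1}
Step 4: signal(T1) -> count=1 queue=[] holders={none}
Step 5: wait(T2) -> count=0 queue=[] holders={T2}
Step 6: wait(T3) -> count=0 queue=[T3] holders={T2}
Step 7: signal(T2) -> count=0 queue=[] holders={T3}
Step 8: signal(T3) -> count=1 queue=[] holders={none}
Step 9: wait(T2) -> count=0 queue=[] holders={T2}
Step 10: signal(T2) -> count=1 queue=[] holders={none}
Step 11: wait(T3) -> count=0 queue=[] holders={T3}
Step 12: wait(T2) -> count=0 queue=[T2] holders={T3}
Step 13: wait(T1) -> count=0 queue=[T2,T1] holders={T3}
Step 14: signal(T3) -> count=0 queue=[T1] holders={T2}
Final holders: T2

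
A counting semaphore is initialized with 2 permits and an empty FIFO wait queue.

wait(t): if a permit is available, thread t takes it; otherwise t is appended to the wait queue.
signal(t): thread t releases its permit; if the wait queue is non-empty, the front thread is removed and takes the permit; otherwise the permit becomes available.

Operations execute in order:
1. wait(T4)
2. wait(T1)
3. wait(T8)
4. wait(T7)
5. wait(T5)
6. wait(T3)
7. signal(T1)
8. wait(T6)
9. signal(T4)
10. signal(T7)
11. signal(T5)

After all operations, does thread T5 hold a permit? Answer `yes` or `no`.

Step 1: wait(T4) -> count=1 queue=[] holders={T4}
Step 2: wait(T1) -> count=0 queue=[] holders={T1,T4}
Step 3: wait(T8) -> count=0 queue=[T8] holders={T1,T4}
Step 4: wait(T7) -> count=0 queue=[T8,T7] holders={T1,T4}
Step 5: wait(T5) -> count=0 queue=[T8,T7,T5] holders={T1,T4}
Step 6: wait(T3) -> count=0 queue=[T8,T7,T5,T3] holders={T1,T4}
Step 7: signal(T1) -> count=0 queue=[T7,T5,T3] holders={T4,T8}
Step 8: wait(T6) -> count=0 queue=[T7,T5,T3,T6] holders={T4,T8}
Step 9: signal(T4) -> count=0 queue=[T5,T3,T6] holders={T7,T8}
Step 10: signal(T7) -> count=0 queue=[T3,T6] holders={T5,T8}
Step 11: signal(T5) -> count=0 queue=[T6] holders={T3,T8}
Final holders: {T3,T8} -> T5 not in holders

Answer: no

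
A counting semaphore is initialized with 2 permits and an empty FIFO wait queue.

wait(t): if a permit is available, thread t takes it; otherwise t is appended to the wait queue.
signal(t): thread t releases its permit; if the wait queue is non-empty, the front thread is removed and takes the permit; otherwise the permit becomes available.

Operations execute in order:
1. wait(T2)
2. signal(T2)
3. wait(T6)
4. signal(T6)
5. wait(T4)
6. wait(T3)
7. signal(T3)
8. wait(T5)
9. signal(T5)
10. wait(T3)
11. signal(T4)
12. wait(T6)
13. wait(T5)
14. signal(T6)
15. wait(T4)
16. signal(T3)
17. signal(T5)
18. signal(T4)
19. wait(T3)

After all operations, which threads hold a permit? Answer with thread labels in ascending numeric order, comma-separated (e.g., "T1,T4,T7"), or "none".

Step 1: wait(T2) -> count=1 queue=[] holders={T2}
Step 2: signal(T2) -> count=2 queue=[] holders={none}
Step 3: wait(T6) -> count=1 queue=[] holders={T6}
Step 4: signal(T6) -> count=2 queue=[] holders={none}
Step 5: wait(T4) -> count=1 queue=[] holders={T4}
Step 6: wait(T3) -> count=0 queue=[] holders={T3,T4}
Step 7: signal(T3) -> count=1 queue=[] holders={T4}
Step 8: wait(T5) -> count=0 queue=[] holders={T4,T5}
Step 9: signal(T5) -> count=1 queue=[] holders={T4}
Step 10: wait(T3) -> count=0 queue=[] holders={T3,T4}
Step 11: signal(T4) -> count=1 queue=[] holders={T3}
Step 12: wait(T6) -> count=0 queue=[] holders={T3,T6}
Step 13: wait(T5) -> count=0 queue=[T5] holders={T3,T6}
Step 14: signal(T6) -> count=0 queue=[] holders={T3,T5}
Step 15: wait(T4) -> count=0 queue=[T4] holders={T3,T5}
Step 16: signal(T3) -> count=0 queue=[] holders={T4,T5}
Step 17: signal(T5) -> count=1 queue=[] holders={T4}
Step 18: signal(T4) -> count=2 queue=[] holders={none}
Step 19: wait(T3) -> count=1 queue=[] holders={T3}
Final holders: T3

Answer: T3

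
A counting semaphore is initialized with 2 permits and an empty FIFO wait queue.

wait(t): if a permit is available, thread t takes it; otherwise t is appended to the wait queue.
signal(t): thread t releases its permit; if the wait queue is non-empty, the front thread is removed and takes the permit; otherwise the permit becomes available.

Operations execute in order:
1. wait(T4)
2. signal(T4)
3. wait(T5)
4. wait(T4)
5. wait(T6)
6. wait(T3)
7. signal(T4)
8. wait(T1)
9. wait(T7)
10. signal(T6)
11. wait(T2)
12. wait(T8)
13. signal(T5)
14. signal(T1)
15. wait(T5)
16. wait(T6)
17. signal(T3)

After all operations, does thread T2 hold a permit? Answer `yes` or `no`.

Step 1: wait(T4) -> count=1 queue=[] holders={T4}
Step 2: signal(T4) -> count=2 queue=[] holders={none}
Step 3: wait(T5) -> count=1 queue=[] holders={T5}
Step 4: wait(T4) -> count=0 queue=[] holders={T4,T5}
Step 5: wait(T6) -> count=0 queue=[T6] holders={T4,T5}
Step 6: wait(T3) -> count=0 queue=[T6,T3] holders={T4,T5}
Step 7: signal(T4) -> count=0 queue=[T3] holders={T5,T6}
Step 8: wait(T1) -> count=0 queue=[T3,T1] holders={T5,T6}
Step 9: wait(T7) -> count=0 queue=[T3,T1,T7] holders={T5,T6}
Step 10: signal(T6) -> count=0 queue=[T1,T7] holders={T3,T5}
Step 11: wait(T2) -> count=0 queue=[T1,T7,T2] holders={T3,T5}
Step 12: wait(T8) -> count=0 queue=[T1,T7,T2,T8] holders={T3,T5}
Step 13: signal(T5) -> count=0 queue=[T7,T2,T8] holders={T1,T3}
Step 14: signal(T1) -> count=0 queue=[T2,T8] holders={T3,T7}
Step 15: wait(T5) -> count=0 queue=[T2,T8,T5] holders={T3,T7}
Step 16: wait(T6) -> count=0 queue=[T2,T8,T5,T6] holders={T3,T7}
Step 17: signal(T3) -> count=0 queue=[T8,T5,T6] holders={T2,T7}
Final holders: {T2,T7} -> T2 in holders

Answer: yes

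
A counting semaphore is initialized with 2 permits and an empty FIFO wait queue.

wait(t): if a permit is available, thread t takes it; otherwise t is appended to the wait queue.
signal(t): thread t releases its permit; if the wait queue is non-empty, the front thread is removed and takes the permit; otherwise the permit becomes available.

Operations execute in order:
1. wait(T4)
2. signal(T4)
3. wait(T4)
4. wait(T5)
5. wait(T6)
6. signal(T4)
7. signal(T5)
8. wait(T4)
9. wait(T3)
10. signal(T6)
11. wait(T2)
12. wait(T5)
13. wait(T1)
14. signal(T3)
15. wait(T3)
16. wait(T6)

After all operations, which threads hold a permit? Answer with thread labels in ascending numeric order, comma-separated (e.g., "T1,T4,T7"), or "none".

Answer: T2,T4

Derivation:
Step 1: wait(T4) -> count=1 queue=[] holders={T4}
Step 2: signal(T4) -> count=2 queue=[] holders={none}
Step 3: wait(T4) -> count=1 queue=[] holders={T4}
Step 4: wait(T5) -> count=0 queue=[] holders={T4,T5}
Step 5: wait(T6) -> count=0 queue=[T6] holders={T4,T5}
Step 6: signal(T4) -> count=0 queue=[] holders={T5,T6}
Step 7: signal(T5) -> count=1 queue=[] holders={T6}
Step 8: wait(T4) -> count=0 queue=[] holders={T4,T6}
Step 9: wait(T3) -> count=0 queue=[T3] holders={T4,T6}
Step 10: signal(T6) -> count=0 queue=[] holders={T3,T4}
Step 11: wait(T2) -> count=0 queue=[T2] holders={T3,T4}
Step 12: wait(T5) -> count=0 queue=[T2,T5] holders={T3,T4}
Step 13: wait(T1) -> count=0 queue=[T2,T5,T1] holders={T3,T4}
Step 14: signal(T3) -> count=0 queue=[T5,T1] holders={T2,T4}
Step 15: wait(T3) -> count=0 queue=[T5,T1,T3] holders={T2,T4}
Step 16: wait(T6) -> count=0 queue=[T5,T1,T3,T6] holders={T2,T4}
Final holders: T2,T4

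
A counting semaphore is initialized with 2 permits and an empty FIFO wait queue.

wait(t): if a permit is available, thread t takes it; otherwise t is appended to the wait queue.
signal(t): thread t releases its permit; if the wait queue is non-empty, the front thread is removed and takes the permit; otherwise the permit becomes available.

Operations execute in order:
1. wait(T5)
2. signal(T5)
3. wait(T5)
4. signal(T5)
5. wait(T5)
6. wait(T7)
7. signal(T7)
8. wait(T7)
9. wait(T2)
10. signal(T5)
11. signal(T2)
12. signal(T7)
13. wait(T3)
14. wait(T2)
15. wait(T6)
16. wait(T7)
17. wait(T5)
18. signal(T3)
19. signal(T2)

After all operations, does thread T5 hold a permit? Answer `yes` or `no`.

Answer: no

Derivation:
Step 1: wait(T5) -> count=1 queue=[] holders={T5}
Step 2: signal(T5) -> count=2 queue=[] holders={none}
Step 3: wait(T5) -> count=1 queue=[] holders={T5}
Step 4: signal(T5) -> count=2 queue=[] holders={none}
Step 5: wait(T5) -> count=1 queue=[] holders={T5}
Step 6: wait(T7) -> count=0 queue=[] holders={T5,T7}
Step 7: signal(T7) -> count=1 queue=[] holders={T5}
Step 8: wait(T7) -> count=0 queue=[] holders={T5,T7}
Step 9: wait(T2) -> count=0 queue=[T2] holders={T5,T7}
Step 10: signal(T5) -> count=0 queue=[] holders={T2,T7}
Step 11: signal(T2) -> count=1 queue=[] holders={T7}
Step 12: signal(T7) -> count=2 queue=[] holders={none}
Step 13: wait(T3) -> count=1 queue=[] holders={T3}
Step 14: wait(T2) -> count=0 queue=[] holders={T2,T3}
Step 15: wait(T6) -> count=0 queue=[T6] holders={T2,T3}
Step 16: wait(T7) -> count=0 queue=[T6,T7] holders={T2,T3}
Step 17: wait(T5) -> count=0 queue=[T6,T7,T5] holders={T2,T3}
Step 18: signal(T3) -> count=0 queue=[T7,T5] holders={T2,T6}
Step 19: signal(T2) -> count=0 queue=[T5] holders={T6,T7}
Final holders: {T6,T7} -> T5 not in holders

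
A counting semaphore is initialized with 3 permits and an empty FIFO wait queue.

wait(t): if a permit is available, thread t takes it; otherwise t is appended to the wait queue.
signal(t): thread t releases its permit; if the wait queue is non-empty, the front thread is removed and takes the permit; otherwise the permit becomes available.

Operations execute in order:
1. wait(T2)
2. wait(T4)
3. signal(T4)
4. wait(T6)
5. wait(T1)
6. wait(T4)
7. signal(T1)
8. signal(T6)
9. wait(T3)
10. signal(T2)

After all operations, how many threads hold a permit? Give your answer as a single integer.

Answer: 2

Derivation:
Step 1: wait(T2) -> count=2 queue=[] holders={T2}
Step 2: wait(T4) -> count=1 queue=[] holders={T2,T4}
Step 3: signal(T4) -> count=2 queue=[] holders={T2}
Step 4: wait(T6) -> count=1 queue=[] holders={T2,T6}
Step 5: wait(T1) -> count=0 queue=[] holders={T1,T2,T6}
Step 6: wait(T4) -> count=0 queue=[T4] holders={T1,T2,T6}
Step 7: signal(T1) -> count=0 queue=[] holders={T2,T4,T6}
Step 8: signal(T6) -> count=1 queue=[] holders={T2,T4}
Step 9: wait(T3) -> count=0 queue=[] holders={T2,T3,T4}
Step 10: signal(T2) -> count=1 queue=[] holders={T3,T4}
Final holders: {T3,T4} -> 2 thread(s)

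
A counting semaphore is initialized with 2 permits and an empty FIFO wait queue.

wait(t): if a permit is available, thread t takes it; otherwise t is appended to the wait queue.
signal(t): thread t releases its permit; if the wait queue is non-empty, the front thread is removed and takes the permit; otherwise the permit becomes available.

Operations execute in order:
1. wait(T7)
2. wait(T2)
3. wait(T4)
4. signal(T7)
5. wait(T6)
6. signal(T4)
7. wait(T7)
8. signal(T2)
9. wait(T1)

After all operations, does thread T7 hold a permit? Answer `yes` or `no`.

Answer: yes

Derivation:
Step 1: wait(T7) -> count=1 queue=[] holders={T7}
Step 2: wait(T2) -> count=0 queue=[] holders={T2,T7}
Step 3: wait(T4) -> count=0 queue=[T4] holders={T2,T7}
Step 4: signal(T7) -> count=0 queue=[] holders={T2,T4}
Step 5: wait(T6) -> count=0 queue=[T6] holders={T2,T4}
Step 6: signal(T4) -> count=0 queue=[] holders={T2,T6}
Step 7: wait(T7) -> count=0 queue=[T7] holders={T2,T6}
Step 8: signal(T2) -> count=0 queue=[] holders={T6,T7}
Step 9: wait(T1) -> count=0 queue=[T1] holders={T6,T7}
Final holders: {T6,T7} -> T7 in holders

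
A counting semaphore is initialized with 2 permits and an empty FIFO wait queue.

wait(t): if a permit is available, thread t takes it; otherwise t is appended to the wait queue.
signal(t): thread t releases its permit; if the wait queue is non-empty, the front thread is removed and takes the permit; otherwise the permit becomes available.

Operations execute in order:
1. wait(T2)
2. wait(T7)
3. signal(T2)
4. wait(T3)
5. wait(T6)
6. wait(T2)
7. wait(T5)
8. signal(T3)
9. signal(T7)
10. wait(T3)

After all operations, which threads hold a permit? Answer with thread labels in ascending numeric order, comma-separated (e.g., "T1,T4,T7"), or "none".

Step 1: wait(T2) -> count=1 queue=[] holders={T2}
Step 2: wait(T7) -> count=0 queue=[] holders={T2,T7}
Step 3: signal(T2) -> count=1 queue=[] holders={T7}
Step 4: wait(T3) -> count=0 queue=[] holders={T3,T7}
Step 5: wait(T6) -> count=0 queue=[T6] holders={T3,T7}
Step 6: wait(T2) -> count=0 queue=[T6,T2] holders={T3,T7}
Step 7: wait(T5) -> count=0 queue=[T6,T2,T5] holders={T3,T7}
Step 8: signal(T3) -> count=0 queue=[T2,T5] holders={T6,T7}
Step 9: signal(T7) -> count=0 queue=[T5] holders={T2,T6}
Step 10: wait(T3) -> count=0 queue=[T5,T3] holders={T2,T6}
Final holders: T2,T6

Answer: T2,T6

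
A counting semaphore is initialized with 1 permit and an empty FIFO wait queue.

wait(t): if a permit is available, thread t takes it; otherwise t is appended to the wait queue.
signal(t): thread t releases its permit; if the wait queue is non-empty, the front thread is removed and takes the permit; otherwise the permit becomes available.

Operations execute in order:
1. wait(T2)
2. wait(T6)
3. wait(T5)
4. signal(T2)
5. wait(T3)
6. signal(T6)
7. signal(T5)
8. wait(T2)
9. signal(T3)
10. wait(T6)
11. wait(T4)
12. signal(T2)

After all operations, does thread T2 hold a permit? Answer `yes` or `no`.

Answer: no

Derivation:
Step 1: wait(T2) -> count=0 queue=[] holders={T2}
Step 2: wait(T6) -> count=0 queue=[T6] holders={T2}
Step 3: wait(T5) -> count=0 queue=[T6,T5] holders={T2}
Step 4: signal(T2) -> count=0 queue=[T5] holders={T6}
Step 5: wait(T3) -> count=0 queue=[T5,T3] holders={T6}
Step 6: signal(T6) -> count=0 queue=[T3] holders={T5}
Step 7: signal(T5) -> count=0 queue=[] holders={T3}
Step 8: wait(T2) -> count=0 queue=[T2] holders={T3}
Step 9: signal(T3) -> count=0 queue=[] holders={T2}
Step 10: wait(T6) -> count=0 queue=[T6] holders={T2}
Step 11: wait(T4) -> count=0 queue=[T6,T4] holders={T2}
Step 12: signal(T2) -> count=0 queue=[T4] holders={T6}
Final holders: {T6} -> T2 not in holders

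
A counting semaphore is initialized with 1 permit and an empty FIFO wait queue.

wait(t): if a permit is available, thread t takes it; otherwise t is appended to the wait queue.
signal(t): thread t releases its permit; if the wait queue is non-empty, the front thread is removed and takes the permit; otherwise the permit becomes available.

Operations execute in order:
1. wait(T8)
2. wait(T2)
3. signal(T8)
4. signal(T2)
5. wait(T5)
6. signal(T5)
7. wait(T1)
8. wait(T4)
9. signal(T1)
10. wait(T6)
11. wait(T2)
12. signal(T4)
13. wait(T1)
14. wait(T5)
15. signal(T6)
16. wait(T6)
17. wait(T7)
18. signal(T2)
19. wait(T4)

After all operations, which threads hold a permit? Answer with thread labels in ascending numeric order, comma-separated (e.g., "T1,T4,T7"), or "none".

Step 1: wait(T8) -> count=0 queue=[] holders={T8}
Step 2: wait(T2) -> count=0 queue=[T2] holders={T8}
Step 3: signal(T8) -> count=0 queue=[] holders={T2}
Step 4: signal(T2) -> count=1 queue=[] holders={none}
Step 5: wait(T5) -> count=0 queue=[] holders={T5}
Step 6: signal(T5) -> count=1 queue=[] holders={none}
Step 7: wait(T1) -> count=0 queue=[] holders={T1}
Step 8: wait(T4) -> count=0 queue=[T4] holders={T1}
Step 9: signal(T1) -> count=0 queue=[] holders={T4}
Step 10: wait(T6) -> count=0 queue=[T6] holders={T4}
Step 11: wait(T2) -> count=0 queue=[T6,T2] holders={T4}
Step 12: signal(T4) -> count=0 queue=[T2] holders={T6}
Step 13: wait(T1) -> count=0 queue=[T2,T1] holders={T6}
Step 14: wait(T5) -> count=0 queue=[T2,T1,T5] holders={T6}
Step 15: signal(T6) -> count=0 queue=[T1,T5] holders={T2}
Step 16: wait(T6) -> count=0 queue=[T1,T5,T6] holders={T2}
Step 17: wait(T7) -> count=0 queue=[T1,T5,T6,T7] holders={T2}
Step 18: signal(T2) -> count=0 queue=[T5,T6,T7] holders={T1}
Step 19: wait(T4) -> count=0 queue=[T5,T6,T7,T4] holders={T1}
Final holders: T1

Answer: T1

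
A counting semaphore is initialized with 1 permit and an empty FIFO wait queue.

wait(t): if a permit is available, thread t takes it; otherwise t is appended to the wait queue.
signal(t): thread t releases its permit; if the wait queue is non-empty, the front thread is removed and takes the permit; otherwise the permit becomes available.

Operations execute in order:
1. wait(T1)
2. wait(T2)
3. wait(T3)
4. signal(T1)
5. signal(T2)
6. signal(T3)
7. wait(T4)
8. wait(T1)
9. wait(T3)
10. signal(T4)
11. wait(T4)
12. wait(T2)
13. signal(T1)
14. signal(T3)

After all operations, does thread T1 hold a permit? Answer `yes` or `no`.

Answer: no

Derivation:
Step 1: wait(T1) -> count=0 queue=[] holders={T1}
Step 2: wait(T2) -> count=0 queue=[T2] holders={T1}
Step 3: wait(T3) -> count=0 queue=[T2,T3] holders={T1}
Step 4: signal(T1) -> count=0 queue=[T3] holders={T2}
Step 5: signal(T2) -> count=0 queue=[] holders={T3}
Step 6: signal(T3) -> count=1 queue=[] holders={none}
Step 7: wait(T4) -> count=0 queue=[] holders={T4}
Step 8: wait(T1) -> count=0 queue=[T1] holders={T4}
Step 9: wait(T3) -> count=0 queue=[T1,T3] holders={T4}
Step 10: signal(T4) -> count=0 queue=[T3] holders={T1}
Step 11: wait(T4) -> count=0 queue=[T3,T4] holders={T1}
Step 12: wait(T2) -> count=0 queue=[T3,T4,T2] holders={T1}
Step 13: signal(T1) -> count=0 queue=[T4,T2] holders={T3}
Step 14: signal(T3) -> count=0 queue=[T2] holders={T4}
Final holders: {T4} -> T1 not in holders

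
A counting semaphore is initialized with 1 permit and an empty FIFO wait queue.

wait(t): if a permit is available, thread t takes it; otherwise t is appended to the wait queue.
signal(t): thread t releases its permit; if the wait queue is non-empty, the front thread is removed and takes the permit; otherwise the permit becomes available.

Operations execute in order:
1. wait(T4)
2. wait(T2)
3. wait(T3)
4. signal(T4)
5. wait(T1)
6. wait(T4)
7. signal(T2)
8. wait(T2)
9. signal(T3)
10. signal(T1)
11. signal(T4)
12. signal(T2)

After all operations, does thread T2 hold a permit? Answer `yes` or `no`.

Answer: no

Derivation:
Step 1: wait(T4) -> count=0 queue=[] holders={T4}
Step 2: wait(T2) -> count=0 queue=[T2] holders={T4}
Step 3: wait(T3) -> count=0 queue=[T2,T3] holders={T4}
Step 4: signal(T4) -> count=0 queue=[T3] holders={T2}
Step 5: wait(T1) -> count=0 queue=[T3,T1] holders={T2}
Step 6: wait(T4) -> count=0 queue=[T3,T1,T4] holders={T2}
Step 7: signal(T2) -> count=0 queue=[T1,T4] holders={T3}
Step 8: wait(T2) -> count=0 queue=[T1,T4,T2] holders={T3}
Step 9: signal(T3) -> count=0 queue=[T4,T2] holders={T1}
Step 10: signal(T1) -> count=0 queue=[T2] holders={T4}
Step 11: signal(T4) -> count=0 queue=[] holders={T2}
Step 12: signal(T2) -> count=1 queue=[] holders={none}
Final holders: {none} -> T2 not in holders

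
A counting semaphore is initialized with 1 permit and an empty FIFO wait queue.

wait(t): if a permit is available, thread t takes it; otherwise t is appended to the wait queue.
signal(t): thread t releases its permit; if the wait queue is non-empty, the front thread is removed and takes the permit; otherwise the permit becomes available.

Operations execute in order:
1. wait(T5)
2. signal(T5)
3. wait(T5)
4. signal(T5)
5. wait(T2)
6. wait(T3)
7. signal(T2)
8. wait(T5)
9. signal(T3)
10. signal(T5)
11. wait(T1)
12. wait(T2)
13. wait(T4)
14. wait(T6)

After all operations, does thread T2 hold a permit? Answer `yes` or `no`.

Answer: no

Derivation:
Step 1: wait(T5) -> count=0 queue=[] holders={T5}
Step 2: signal(T5) -> count=1 queue=[] holders={none}
Step 3: wait(T5) -> count=0 queue=[] holders={T5}
Step 4: signal(T5) -> count=1 queue=[] holders={none}
Step 5: wait(T2) -> count=0 queue=[] holders={T2}
Step 6: wait(T3) -> count=0 queue=[T3] holders={T2}
Step 7: signal(T2) -> count=0 queue=[] holders={T3}
Step 8: wait(T5) -> count=0 queue=[T5] holders={T3}
Step 9: signal(T3) -> count=0 queue=[] holders={T5}
Step 10: signal(T5) -> count=1 queue=[] holders={none}
Step 11: wait(T1) -> count=0 queue=[] holders={T1}
Step 12: wait(T2) -> count=0 queue=[T2] holders={T1}
Step 13: wait(T4) -> count=0 queue=[T2,T4] holders={T1}
Step 14: wait(T6) -> count=0 queue=[T2,T4,T6] holders={T1}
Final holders: {T1} -> T2 not in holders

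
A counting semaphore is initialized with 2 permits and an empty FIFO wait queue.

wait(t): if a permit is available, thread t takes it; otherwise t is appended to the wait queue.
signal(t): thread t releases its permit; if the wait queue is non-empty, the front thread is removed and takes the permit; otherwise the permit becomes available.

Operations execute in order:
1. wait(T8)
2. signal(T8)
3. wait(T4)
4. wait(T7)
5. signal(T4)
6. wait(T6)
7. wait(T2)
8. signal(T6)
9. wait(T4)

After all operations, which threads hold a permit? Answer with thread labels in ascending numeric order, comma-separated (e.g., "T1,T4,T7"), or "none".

Step 1: wait(T8) -> count=1 queue=[] holders={T8}
Step 2: signal(T8) -> count=2 queue=[] holders={none}
Step 3: wait(T4) -> count=1 queue=[] holders={T4}
Step 4: wait(T7) -> count=0 queue=[] holders={T4,T7}
Step 5: signal(T4) -> count=1 queue=[] holders={T7}
Step 6: wait(T6) -> count=0 queue=[] holders={T6,T7}
Step 7: wait(T2) -> count=0 queue=[T2] holders={T6,T7}
Step 8: signal(T6) -> count=0 queue=[] holders={T2,T7}
Step 9: wait(T4) -> count=0 queue=[T4] holders={T2,T7}
Final holders: T2,T7

Answer: T2,T7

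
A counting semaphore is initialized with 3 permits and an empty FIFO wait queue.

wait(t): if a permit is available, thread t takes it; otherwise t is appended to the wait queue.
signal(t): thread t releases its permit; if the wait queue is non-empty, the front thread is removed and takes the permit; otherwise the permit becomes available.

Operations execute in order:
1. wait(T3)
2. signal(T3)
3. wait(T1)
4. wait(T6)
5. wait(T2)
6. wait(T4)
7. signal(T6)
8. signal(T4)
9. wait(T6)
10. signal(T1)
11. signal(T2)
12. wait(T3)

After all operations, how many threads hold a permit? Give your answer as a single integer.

Step 1: wait(T3) -> count=2 queue=[] holders={T3}
Step 2: signal(T3) -> count=3 queue=[] holders={none}
Step 3: wait(T1) -> count=2 queue=[] holders={T1}
Step 4: wait(T6) -> count=1 queue=[] holders={T1,T6}
Step 5: wait(T2) -> count=0 queue=[] holders={T1,T2,T6}
Step 6: wait(T4) -> count=0 queue=[T4] holders={T1,T2,T6}
Step 7: signal(T6) -> count=0 queue=[] holders={T1,T2,T4}
Step 8: signal(T4) -> count=1 queue=[] holders={T1,T2}
Step 9: wait(T6) -> count=0 queue=[] holders={T1,T2,T6}
Step 10: signal(T1) -> count=1 queue=[] holders={T2,T6}
Step 11: signal(T2) -> count=2 queue=[] holders={T6}
Step 12: wait(T3) -> count=1 queue=[] holders={T3,T6}
Final holders: {T3,T6} -> 2 thread(s)

Answer: 2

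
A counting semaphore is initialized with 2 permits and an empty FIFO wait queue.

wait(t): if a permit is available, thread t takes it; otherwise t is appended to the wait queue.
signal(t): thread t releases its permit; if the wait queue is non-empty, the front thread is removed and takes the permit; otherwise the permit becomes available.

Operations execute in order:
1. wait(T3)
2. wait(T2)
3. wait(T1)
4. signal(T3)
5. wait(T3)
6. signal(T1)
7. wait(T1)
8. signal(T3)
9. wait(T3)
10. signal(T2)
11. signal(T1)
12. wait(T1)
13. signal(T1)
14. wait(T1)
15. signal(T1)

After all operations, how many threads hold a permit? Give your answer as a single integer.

Answer: 1

Derivation:
Step 1: wait(T3) -> count=1 queue=[] holders={T3}
Step 2: wait(T2) -> count=0 queue=[] holders={T2,T3}
Step 3: wait(T1) -> count=0 queue=[T1] holders={T2,T3}
Step 4: signal(T3) -> count=0 queue=[] holders={T1,T2}
Step 5: wait(T3) -> count=0 queue=[T3] holders={T1,T2}
Step 6: signal(T1) -> count=0 queue=[] holders={T2,T3}
Step 7: wait(T1) -> count=0 queue=[T1] holders={T2,T3}
Step 8: signal(T3) -> count=0 queue=[] holders={T1,T2}
Step 9: wait(T3) -> count=0 queue=[T3] holders={T1,T2}
Step 10: signal(T2) -> count=0 queue=[] holders={T1,T3}
Step 11: signal(T1) -> count=1 queue=[] holders={T3}
Step 12: wait(T1) -> count=0 queue=[] holders={T1,T3}
Step 13: signal(T1) -> count=1 queue=[] holders={T3}
Step 14: wait(T1) -> count=0 queue=[] holders={T1,T3}
Step 15: signal(T1) -> count=1 queue=[] holders={T3}
Final holders: {T3} -> 1 thread(s)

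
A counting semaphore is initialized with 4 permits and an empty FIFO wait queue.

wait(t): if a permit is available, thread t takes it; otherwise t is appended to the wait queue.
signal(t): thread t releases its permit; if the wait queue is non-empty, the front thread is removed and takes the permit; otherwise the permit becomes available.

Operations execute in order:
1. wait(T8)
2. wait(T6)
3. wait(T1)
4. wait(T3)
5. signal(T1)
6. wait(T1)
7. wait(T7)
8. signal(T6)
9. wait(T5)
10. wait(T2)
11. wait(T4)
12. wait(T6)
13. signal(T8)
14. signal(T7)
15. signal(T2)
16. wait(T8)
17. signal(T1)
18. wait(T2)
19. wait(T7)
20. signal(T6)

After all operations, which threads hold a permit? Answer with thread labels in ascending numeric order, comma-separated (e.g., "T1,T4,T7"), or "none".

Answer: T3,T4,T5,T8

Derivation:
Step 1: wait(T8) -> count=3 queue=[] holders={T8}
Step 2: wait(T6) -> count=2 queue=[] holders={T6,T8}
Step 3: wait(T1) -> count=1 queue=[] holders={T1,T6,T8}
Step 4: wait(T3) -> count=0 queue=[] holders={T1,T3,T6,T8}
Step 5: signal(T1) -> count=1 queue=[] holders={T3,T6,T8}
Step 6: wait(T1) -> count=0 queue=[] holders={T1,T3,T6,T8}
Step 7: wait(T7) -> count=0 queue=[T7] holders={T1,T3,T6,T8}
Step 8: signal(T6) -> count=0 queue=[] holders={T1,T3,T7,T8}
Step 9: wait(T5) -> count=0 queue=[T5] holders={T1,T3,T7,T8}
Step 10: wait(T2) -> count=0 queue=[T5,T2] holders={T1,T3,T7,T8}
Step 11: wait(T4) -> count=0 queue=[T5,T2,T4] holders={T1,T3,T7,T8}
Step 12: wait(T6) -> count=0 queue=[T5,T2,T4,T6] holders={T1,T3,T7,T8}
Step 13: signal(T8) -> count=0 queue=[T2,T4,T6] holders={T1,T3,T5,T7}
Step 14: signal(T7) -> count=0 queue=[T4,T6] holders={T1,T2,T3,T5}
Step 15: signal(T2) -> count=0 queue=[T6] holders={T1,T3,T4,T5}
Step 16: wait(T8) -> count=0 queue=[T6,T8] holders={T1,T3,T4,T5}
Step 17: signal(T1) -> count=0 queue=[T8] holders={T3,T4,T5,T6}
Step 18: wait(T2) -> count=0 queue=[T8,T2] holders={T3,T4,T5,T6}
Step 19: wait(T7) -> count=0 queue=[T8,T2,T7] holders={T3,T4,T5,T6}
Step 20: signal(T6) -> count=0 queue=[T2,T7] holders={T3,T4,T5,T8}
Final holders: T3,T4,T5,T8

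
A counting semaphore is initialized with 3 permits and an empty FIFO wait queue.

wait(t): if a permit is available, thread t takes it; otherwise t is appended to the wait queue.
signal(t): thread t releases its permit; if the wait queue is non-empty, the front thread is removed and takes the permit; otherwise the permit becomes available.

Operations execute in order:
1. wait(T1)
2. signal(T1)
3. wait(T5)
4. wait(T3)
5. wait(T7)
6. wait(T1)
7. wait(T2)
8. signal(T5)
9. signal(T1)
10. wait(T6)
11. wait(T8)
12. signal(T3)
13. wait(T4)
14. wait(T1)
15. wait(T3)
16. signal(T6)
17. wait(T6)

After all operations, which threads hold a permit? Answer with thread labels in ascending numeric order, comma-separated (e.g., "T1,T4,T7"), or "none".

Step 1: wait(T1) -> count=2 queue=[] holders={T1}
Step 2: signal(T1) -> count=3 queue=[] holders={none}
Step 3: wait(T5) -> count=2 queue=[] holders={T5}
Step 4: wait(T3) -> count=1 queue=[] holders={T3,T5}
Step 5: wait(T7) -> count=0 queue=[] holders={T3,T5,T7}
Step 6: wait(T1) -> count=0 queue=[T1] holders={T3,T5,T7}
Step 7: wait(T2) -> count=0 queue=[T1,T2] holders={T3,T5,T7}
Step 8: signal(T5) -> count=0 queue=[T2] holders={T1,T3,T7}
Step 9: signal(T1) -> count=0 queue=[] holders={T2,T3,T7}
Step 10: wait(T6) -> count=0 queue=[T6] holders={T2,T3,T7}
Step 11: wait(T8) -> count=0 queue=[T6,T8] holders={T2,T3,T7}
Step 12: signal(T3) -> count=0 queue=[T8] holders={T2,T6,T7}
Step 13: wait(T4) -> count=0 queue=[T8,T4] holders={T2,T6,T7}
Step 14: wait(T1) -> count=0 queue=[T8,T4,T1] holders={T2,T6,T7}
Step 15: wait(T3) -> count=0 queue=[T8,T4,T1,T3] holders={T2,T6,T7}
Step 16: signal(T6) -> count=0 queue=[T4,T1,T3] holders={T2,T7,T8}
Step 17: wait(T6) -> count=0 queue=[T4,T1,T3,T6] holders={T2,T7,T8}
Final holders: T2,T7,T8

Answer: T2,T7,T8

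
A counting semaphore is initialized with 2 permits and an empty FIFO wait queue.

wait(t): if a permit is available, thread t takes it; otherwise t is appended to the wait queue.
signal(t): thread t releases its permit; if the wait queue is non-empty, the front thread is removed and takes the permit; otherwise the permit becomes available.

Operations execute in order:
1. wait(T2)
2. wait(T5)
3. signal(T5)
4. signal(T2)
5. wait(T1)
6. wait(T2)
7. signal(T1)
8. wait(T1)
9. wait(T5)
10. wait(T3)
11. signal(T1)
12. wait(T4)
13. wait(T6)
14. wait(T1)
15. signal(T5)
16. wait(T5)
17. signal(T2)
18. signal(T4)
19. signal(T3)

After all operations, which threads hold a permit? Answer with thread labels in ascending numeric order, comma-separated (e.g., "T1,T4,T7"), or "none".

Answer: T1,T6

Derivation:
Step 1: wait(T2) -> count=1 queue=[] holders={T2}
Step 2: wait(T5) -> count=0 queue=[] holders={T2,T5}
Step 3: signal(T5) -> count=1 queue=[] holders={T2}
Step 4: signal(T2) -> count=2 queue=[] holders={none}
Step 5: wait(T1) -> count=1 queue=[] holders={T1}
Step 6: wait(T2) -> count=0 queue=[] holders={T1,T2}
Step 7: signal(T1) -> count=1 queue=[] holders={T2}
Step 8: wait(T1) -> count=0 queue=[] holders={T1,T2}
Step 9: wait(T5) -> count=0 queue=[T5] holders={T1,T2}
Step 10: wait(T3) -> count=0 queue=[T5,T3] holders={T1,T2}
Step 11: signal(T1) -> count=0 queue=[T3] holders={T2,T5}
Step 12: wait(T4) -> count=0 queue=[T3,T4] holders={T2,T5}
Step 13: wait(T6) -> count=0 queue=[T3,T4,T6] holders={T2,T5}
Step 14: wait(T1) -> count=0 queue=[T3,T4,T6,T1] holders={T2,T5}
Step 15: signal(T5) -> count=0 queue=[T4,T6,T1] holders={T2,T3}
Step 16: wait(T5) -> count=0 queue=[T4,T6,T1,T5] holders={T2,T3}
Step 17: signal(T2) -> count=0 queue=[T6,T1,T5] holders={T3,T4}
Step 18: signal(T4) -> count=0 queue=[T1,T5] holders={T3,T6}
Step 19: signal(T3) -> count=0 queue=[T5] holders={T1,T6}
Final holders: T1,T6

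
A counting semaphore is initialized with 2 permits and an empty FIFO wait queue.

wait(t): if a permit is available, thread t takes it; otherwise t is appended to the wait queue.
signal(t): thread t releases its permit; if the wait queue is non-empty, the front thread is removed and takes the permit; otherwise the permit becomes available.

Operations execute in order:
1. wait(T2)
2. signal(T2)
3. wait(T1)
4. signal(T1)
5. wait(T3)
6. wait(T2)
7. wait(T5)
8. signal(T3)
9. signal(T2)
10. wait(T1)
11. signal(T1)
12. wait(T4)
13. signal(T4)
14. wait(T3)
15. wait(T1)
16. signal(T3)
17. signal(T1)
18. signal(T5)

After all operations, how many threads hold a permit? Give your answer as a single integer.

Step 1: wait(T2) -> count=1 queue=[] holders={T2}
Step 2: signal(T2) -> count=2 queue=[] holders={none}
Step 3: wait(T1) -> count=1 queue=[] holders={T1}
Step 4: signal(T1) -> count=2 queue=[] holders={none}
Step 5: wait(T3) -> count=1 queue=[] holders={T3}
Step 6: wait(T2) -> count=0 queue=[] holders={T2,T3}
Step 7: wait(T5) -> count=0 queue=[T5] holders={T2,T3}
Step 8: signal(T3) -> count=0 queue=[] holders={T2,T5}
Step 9: signal(T2) -> count=1 queue=[] holders={T5}
Step 10: wait(T1) -> count=0 queue=[] holders={T1,T5}
Step 11: signal(T1) -> count=1 queue=[] holders={T5}
Step 12: wait(T4) -> count=0 queue=[] holders={T4,T5}
Step 13: signal(T4) -> count=1 queue=[] holders={T5}
Step 14: wait(T3) -> count=0 queue=[] holders={T3,T5}
Step 15: wait(T1) -> count=0 queue=[T1] holders={T3,T5}
Step 16: signal(T3) -> count=0 queue=[] holders={T1,T5}
Step 17: signal(T1) -> count=1 queue=[] holders={T5}
Step 18: signal(T5) -> count=2 queue=[] holders={none}
Final holders: {none} -> 0 thread(s)

Answer: 0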